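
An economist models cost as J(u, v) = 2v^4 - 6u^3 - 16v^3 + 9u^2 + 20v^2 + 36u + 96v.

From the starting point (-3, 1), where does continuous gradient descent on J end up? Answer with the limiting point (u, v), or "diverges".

(-1, -1)

J is separable, so gradient descent decouples: u follows -∂J/∂u, v follows -∂J/∂v.
∂J/∂u = -18(u - 2)(u + 1); at u=-3 this is -180, so u increases.
∂J/∂v = 8(v - 4)(v - 3)(v + 1); at v=1 this is 96, so v decreases.
u converges to its nearest critical value -1 (a local min of the u-part); v converges to -1. The iterate converges to (-1, -1).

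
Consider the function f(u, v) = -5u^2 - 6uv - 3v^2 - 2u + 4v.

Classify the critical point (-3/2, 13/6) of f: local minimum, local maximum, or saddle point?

The Hessian of f is constant: H = [[-10, -6], [-6, -6]].
det(H) = (-10)·(-6) − (-6)² = 24.
det(H) > 0 and tr(H) = -16 < 0, so H is negative definite and the point is a local maximum.

local maximum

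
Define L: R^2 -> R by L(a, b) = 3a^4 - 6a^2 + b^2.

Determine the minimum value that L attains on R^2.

L(a,b) separates as P(a) + Q(b), so its minimum is min P + min Q.
P'(a) = 12a(a - 1)(a + 1) vanishes at a ∈ {-1, 0, 1}; Q'(b) = 2b vanishes at b ∈ {0}.
Local minima of P (where P''>0): P(-1)=-3, P(1)=-3. Local minima of Q: Q(0)=0.
So the global minimum of L is P(-1) + Q(0) = -3 + 0 = -3, attained at (-1, 0).

-3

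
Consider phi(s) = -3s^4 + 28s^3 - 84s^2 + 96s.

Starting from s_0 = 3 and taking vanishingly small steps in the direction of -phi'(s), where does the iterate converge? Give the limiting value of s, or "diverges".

phi'(s) = -12(s - 4)(s - 2)(s - 1), so phi'(3) = 24.
Gradient descent moves in the -phi' direction, i.e. s is decreasing.
The nearest critical point in that direction is s = 2, where phi'' = 24 > 0 (a local minimum). The iterate converges there.

2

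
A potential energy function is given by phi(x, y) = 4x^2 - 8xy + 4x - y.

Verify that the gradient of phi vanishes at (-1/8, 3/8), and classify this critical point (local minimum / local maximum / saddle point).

∇phi = (8x - 8y + 4, -8x - 1); substituting (-1/8, 3/8) gives ∇phi = (0, 0), so (-1/8, 3/8) is indeed a critical point.
The Hessian of phi is constant: H = [[8, -8], [-8, 0]].
det(H) = 8·0 − (-8)² = -64.
Since det(H) < 0, H is indefinite and the critical point is a saddle point.

saddle point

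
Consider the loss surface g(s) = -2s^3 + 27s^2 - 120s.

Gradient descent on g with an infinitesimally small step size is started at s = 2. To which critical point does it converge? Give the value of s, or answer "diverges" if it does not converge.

g'(s) = -6(s - 5)(s - 4), so g'(2) = -36.
Gradient descent moves in the -g' direction, i.e. s is increasing.
The nearest critical point in that direction is s = 4, where g'' = 6 > 0 (a local minimum). The iterate converges there.

4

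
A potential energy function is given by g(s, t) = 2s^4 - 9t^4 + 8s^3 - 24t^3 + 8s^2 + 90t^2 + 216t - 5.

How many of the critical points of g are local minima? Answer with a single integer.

g separates as a function of s plus a function of t, so ∇g=0 decouples.
∂g/∂s = 8s(s + 1)(s + 2) = 0 at s ∈ {-2, -1, 0}; ∂g/∂t = -36(t - 2)(t + 1)(t + 3) = 0 at t ∈ {-3, -1, 2}.
The Hessian is diagonal: diag(g_ss, g_tt). Second derivatives: g_ss(-2)=16, g_ss(-1)=-8, g_ss(0)=16; g_tt(-3)=-360, g_tt(-1)=216, g_tt(2)=-540.
Local minima occur where both diagonal entries positive: (-2, -1), (0, -1). Count: 2.

2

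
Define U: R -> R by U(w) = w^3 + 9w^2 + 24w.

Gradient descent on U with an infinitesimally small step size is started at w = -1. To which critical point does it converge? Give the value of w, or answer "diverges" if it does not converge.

U'(w) = 3(w + 2)(w + 4), so U'(-1) = 9.
Gradient descent moves in the -U' direction, i.e. w is decreasing.
The nearest critical point in that direction is w = -2, where U'' = 6 > 0 (a local minimum). The iterate converges there.

-2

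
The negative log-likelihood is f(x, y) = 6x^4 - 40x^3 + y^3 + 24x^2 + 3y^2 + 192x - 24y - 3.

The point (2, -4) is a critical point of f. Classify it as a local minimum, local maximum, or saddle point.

The mixed partial ∂²f/∂x∂y is 0, so the Hessian at any point is diag(f_xx, f_yy) = diag(24(3x^2 - 10x + 2), 6(y + 1)).
At (2, -4): H = diag(-144, -18).
Both eigenvalues are negative, so H is negative definite: a local maximum.

local maximum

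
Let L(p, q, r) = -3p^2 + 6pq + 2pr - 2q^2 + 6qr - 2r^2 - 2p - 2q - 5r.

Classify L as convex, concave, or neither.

neither

L is quadratic, so its Hessian is the constant matrix H = [[-6, 6, 2], [6, -4, 6], [2, 6, -4]].
Leading principal minors: -6, -12, 424.
Neither pattern holds ⇒ H is indefinite ⇒ neither convex nor concave.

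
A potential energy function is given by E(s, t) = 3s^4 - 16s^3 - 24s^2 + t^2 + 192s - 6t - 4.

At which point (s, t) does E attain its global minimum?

(-2, 3)

E(s,t) separates as P(s) + Q(t) − 4, so its minimum is min P + min Q − 4.
P'(s) = 12(s - 4)(s - 2)(s + 2) vanishes at s ∈ {-2, 2, 4}; Q'(t) = 2(t - 3) vanishes at t ∈ {3}.
Local minima of P (where P''>0): P(-2)=-304, P(4)=128. Local minima of Q: Q(3)=-9.
So the global minimum of E is P(-2) + Q(3) − 4 = -304 − 9 − 4 = -317, attained at (-2, 3).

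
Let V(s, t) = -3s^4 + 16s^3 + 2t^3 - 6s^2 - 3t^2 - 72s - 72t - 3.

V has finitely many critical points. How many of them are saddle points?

3

V separates as a function of s plus a function of t, so ∇V=0 decouples.
∂V/∂s = -12(s - 3)(s - 2)(s + 1) = 0 at s ∈ {-1, 2, 3}; ∂V/∂t = 6(t - 4)(t + 3) = 0 at t ∈ {-3, 4}.
The Hessian is diagonal: diag(V_ss, V_tt). Second derivatives: V_ss(-1)=-144, V_ss(2)=36, V_ss(3)=-48; V_tt(-3)=-42, V_tt(4)=42.
Saddle points occur where the two diagonal entries have opposite signs: (-1, 4), (2, -3), (3, 4). Count: 3.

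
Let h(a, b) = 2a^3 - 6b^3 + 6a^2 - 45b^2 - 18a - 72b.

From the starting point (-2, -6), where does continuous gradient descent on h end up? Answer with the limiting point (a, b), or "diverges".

(1, -4)

h is separable, so gradient descent decouples: a follows -∂h/∂a, b follows -∂h/∂b.
∂h/∂a = 6(a - 1)(a + 3); at a=-2 this is -18, so a increases.
∂h/∂b = -18(b + 1)(b + 4); at b=-6 this is -180, so b increases.
a converges to its nearest critical value 1 (a local min of the a-part); b converges to -4. The iterate converges to (1, -4).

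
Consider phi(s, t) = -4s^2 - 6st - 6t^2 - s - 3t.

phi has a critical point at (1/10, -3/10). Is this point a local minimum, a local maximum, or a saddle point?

The Hessian of phi is constant: H = [[-8, -6], [-6, -12]].
det(H) = (-8)·(-12) − (-6)² = 60.
det(H) > 0 and tr(H) = -20 < 0, so H is negative definite and the point is a local maximum.

local maximum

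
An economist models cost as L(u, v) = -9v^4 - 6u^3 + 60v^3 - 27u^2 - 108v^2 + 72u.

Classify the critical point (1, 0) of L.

local maximum

The mixed partial ∂²L/∂u∂v is 0, so the Hessian at any point is diag(L_uu, L_vv) = diag(-18(2u + 3), 36(-3v^2 + 10v - 6)).
At (1, 0): H = diag(-90, -216).
Both eigenvalues are negative, so H is negative definite: a local maximum.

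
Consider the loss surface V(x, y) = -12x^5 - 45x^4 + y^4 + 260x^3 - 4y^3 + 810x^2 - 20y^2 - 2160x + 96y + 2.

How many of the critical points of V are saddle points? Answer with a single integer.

6

V separates as a function of x plus a function of y, so ∇V=0 decouples.
∂V/∂x = -60(x - 3)(x - 1)(x + 3)(x + 4) = 0 at x ∈ {-4, -3, 1, 3}; ∂V/∂y = 4(y - 4)(y - 2)(y + 3) = 0 at y ∈ {-3, 2, 4}.
The Hessian is diagonal: diag(V_xx, V_yy). Second derivatives: V_xx(-4)=2100, V_xx(-3)=-1440, V_xx(1)=2400, V_xx(3)=-5040; V_yy(-3)=140, V_yy(2)=-40, V_yy(4)=56.
Saddle points occur where the two diagonal entries have opposite signs: (-4, 2), (-3, -3), (-3, 4), (1, 2), (3, -3), (3, 4). Count: 6.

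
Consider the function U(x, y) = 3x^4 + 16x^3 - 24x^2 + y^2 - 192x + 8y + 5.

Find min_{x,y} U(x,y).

U(x,y) separates as P(x) + Q(y) + 5, so its minimum is min P + min Q + 5.
P'(x) = 12(x - 2)(x + 2)(x + 4) vanishes at x ∈ {-4, -2, 2}; Q'(y) = 2y + 8 vanishes at y ∈ {-4}.
Local minima of P (where P''>0): P(-4)=128, P(2)=-304. Local minima of Q: Q(-4)=-16.
So the global minimum of U is P(2) + Q(-4) + 5 = -304 − 16 + 5 = -315, attained at (2, -4).

-315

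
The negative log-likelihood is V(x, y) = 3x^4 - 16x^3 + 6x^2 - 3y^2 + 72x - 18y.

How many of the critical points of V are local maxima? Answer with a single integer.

V separates as a function of x plus a function of y, so ∇V=0 decouples.
∂V/∂x = 12(x - 3)(x - 2)(x + 1) = 0 at x ∈ {-1, 2, 3}; ∂V/∂y = -6(y + 3) = 0 at y ∈ {-3}.
The Hessian is diagonal: diag(V_xx, V_yy). Second derivatives: V_xx(-1)=144, V_xx(2)=-36, V_xx(3)=48; V_yy(-3)=-6.
Local maxima occur where both diagonal entries negative: (2, -3). Count: 1.

1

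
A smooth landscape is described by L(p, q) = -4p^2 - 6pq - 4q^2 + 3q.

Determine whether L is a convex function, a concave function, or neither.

concave

L is quadratic, so its Hessian is the constant matrix H = [[-8, -6], [-6, -8]].
det(H) = 28, tr(H) = -16.
det(H) > 0 and tr(H) < 0, so H is negative definite everywhere: concave.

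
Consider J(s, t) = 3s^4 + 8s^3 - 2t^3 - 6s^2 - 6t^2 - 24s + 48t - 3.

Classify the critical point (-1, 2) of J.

local maximum

The mixed partial ∂²J/∂s∂t is 0, so the Hessian at any point is diag(J_ss, J_tt) = diag(12(3s^2 + 4s - 1), -12(t + 1)).
At (-1, 2): H = diag(-24, -36).
Both eigenvalues are negative, so H is negative definite: a local maximum.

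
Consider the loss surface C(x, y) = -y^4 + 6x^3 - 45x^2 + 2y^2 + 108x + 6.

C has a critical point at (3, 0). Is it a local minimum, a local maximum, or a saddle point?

The mixed partial ∂²C/∂x∂y is 0, so the Hessian at any point is diag(C_xx, C_yy) = diag(18(2x - 5), 4(-3y^2 + 1)).
At (3, 0): H = diag(18, 4).
Both eigenvalues are positive, so H is positive definite: a local minimum.

local minimum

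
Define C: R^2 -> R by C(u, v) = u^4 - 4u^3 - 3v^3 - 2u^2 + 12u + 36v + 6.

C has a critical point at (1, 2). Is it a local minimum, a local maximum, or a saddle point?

local maximum

The mixed partial ∂²C/∂u∂v is 0, so the Hessian at any point is diag(C_uu, C_vv) = diag(4(3u^2 - 6u - 1), -18v).
At (1, 2): H = diag(-16, -36).
Both eigenvalues are negative, so H is negative definite: a local maximum.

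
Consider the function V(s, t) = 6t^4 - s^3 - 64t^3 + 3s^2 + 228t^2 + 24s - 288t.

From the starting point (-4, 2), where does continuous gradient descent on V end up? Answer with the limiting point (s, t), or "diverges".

(-2, 1)

V is separable, so gradient descent decouples: s follows -∂V/∂s, t follows -∂V/∂t.
∂V/∂s = -3(s - 4)(s + 2); at s=-4 this is -48, so s increases.
∂V/∂t = 24(t - 4)(t - 3)(t - 1); at t=2 this is 48, so t decreases.
s converges to its nearest critical value -2 (a local min of the s-part); t converges to 1. The iterate converges to (-2, 1).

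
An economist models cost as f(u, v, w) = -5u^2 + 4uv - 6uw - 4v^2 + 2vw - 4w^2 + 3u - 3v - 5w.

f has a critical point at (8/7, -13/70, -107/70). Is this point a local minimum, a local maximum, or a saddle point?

The Hessian is constant: H = [[-10, 4, -6], [4, -8, 2], [-6, 2, -8]].
Leading principal minors: Δ₁ = -10, Δ₂ = 64, Δ₃ = -280.
The minors alternate sign starting negative (−, +, −), so H is negative definite: a local maximum.

local maximum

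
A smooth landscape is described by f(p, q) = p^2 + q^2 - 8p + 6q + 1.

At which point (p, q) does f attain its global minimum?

(4, -3)

f(p,q) separates as A(p) + B(q) + 1, so its minimum is min A + min B + 1.
A'(p) = 2p - 8 vanishes at p ∈ {4}; B'(q) = 2q + 6 vanishes at q ∈ {-3}.
Local minima of A (where A''>0): A(4)=-16. Local minima of B: B(-3)=-9.
So the global minimum of f is A(4) + B(-3) + 1 = -16 − 9 + 1 = -24, attained at (4, -3).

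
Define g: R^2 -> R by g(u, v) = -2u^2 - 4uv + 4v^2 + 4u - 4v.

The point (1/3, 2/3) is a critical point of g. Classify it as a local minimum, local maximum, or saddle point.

The Hessian of g is constant: H = [[-4, -4], [-4, 8]].
det(H) = (-4)·8 − (-4)² = -48.
Since det(H) < 0, H is indefinite and the critical point is a saddle point.

saddle point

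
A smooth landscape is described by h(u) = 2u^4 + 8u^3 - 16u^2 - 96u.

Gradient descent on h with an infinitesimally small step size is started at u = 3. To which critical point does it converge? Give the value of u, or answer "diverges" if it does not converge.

h'(u) = 8(u - 2)(u + 2)(u + 3), so h'(3) = 240.
Gradient descent moves in the -h' direction, i.e. u is decreasing.
The nearest critical point in that direction is u = 2, where h'' = 160 > 0 (a local minimum). The iterate converges there.

2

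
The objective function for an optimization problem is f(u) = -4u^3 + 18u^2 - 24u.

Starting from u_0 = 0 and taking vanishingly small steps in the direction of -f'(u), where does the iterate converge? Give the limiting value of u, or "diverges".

f'(u) = -12(u - 2)(u - 1), so f'(0) = -24.
Gradient descent moves in the -f' direction, i.e. u is increasing.
The nearest critical point in that direction is u = 1, where f'' = 12 > 0 (a local minimum). The iterate converges there.

1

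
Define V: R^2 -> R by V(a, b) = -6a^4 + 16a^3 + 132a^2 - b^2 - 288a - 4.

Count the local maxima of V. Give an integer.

V separates as a function of a plus a function of b, so ∇V=0 decouples.
∂V/∂a = -24(a - 4)(a - 1)(a + 3) = 0 at a ∈ {-3, 1, 4}; ∂V/∂b = -2b = 0 at b ∈ {0}.
The Hessian is diagonal: diag(V_aa, V_bb). Second derivatives: V_aa(-3)=-672, V_aa(1)=288, V_aa(4)=-504; V_bb(0)=-2.
Local maxima occur where both diagonal entries negative: (-3, 0), (4, 0). Count: 2.

2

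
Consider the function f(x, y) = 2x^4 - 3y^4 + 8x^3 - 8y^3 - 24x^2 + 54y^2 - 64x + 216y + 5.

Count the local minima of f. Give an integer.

2

f separates as a function of x plus a function of y, so ∇f=0 decouples.
∂f/∂x = 8(x - 2)(x + 1)(x + 4) = 0 at x ∈ {-4, -1, 2}; ∂f/∂y = -12(y - 3)(y + 2)(y + 3) = 0 at y ∈ {-3, -2, 3}.
The Hessian is diagonal: diag(f_xx, f_yy). Second derivatives: f_xx(-4)=144, f_xx(-1)=-72, f_xx(2)=144; f_yy(-3)=-72, f_yy(-2)=60, f_yy(3)=-360.
Local minima occur where both diagonal entries positive: (-4, -2), (2, -2). Count: 2.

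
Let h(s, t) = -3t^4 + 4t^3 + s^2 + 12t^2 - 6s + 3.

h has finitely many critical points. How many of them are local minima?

h separates as a function of s plus a function of t, so ∇h=0 decouples.
∂h/∂s = 2(s - 3) = 0 at s ∈ {3}; ∂h/∂t = -12t(t - 2)(t + 1) = 0 at t ∈ {-1, 0, 2}.
The Hessian is diagonal: diag(h_ss, h_tt). Second derivatives: h_ss(3)=2; h_tt(-1)=-36, h_tt(0)=24, h_tt(2)=-72.
Local minima occur where both diagonal entries positive: (3, 0). Count: 1.

1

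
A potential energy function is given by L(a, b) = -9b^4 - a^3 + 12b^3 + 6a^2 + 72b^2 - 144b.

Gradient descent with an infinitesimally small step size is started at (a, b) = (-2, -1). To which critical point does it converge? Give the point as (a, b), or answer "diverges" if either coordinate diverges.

L is separable, so gradient descent decouples: a follows -∂L/∂a, b follows -∂L/∂b.
∂L/∂a = -3a(a - 4); at a=-2 this is -36, so a increases.
∂L/∂b = -36(b - 2)(b - 1)(b + 2); at b=-1 this is -216, so b increases.
a converges to its nearest critical value 0 (a local min of the a-part); b converges to 1. The iterate converges to (0, 1).

(0, 1)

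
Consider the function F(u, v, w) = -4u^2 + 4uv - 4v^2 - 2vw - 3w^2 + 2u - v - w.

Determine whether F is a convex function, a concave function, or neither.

concave

F is quadratic, so its Hessian is the constant matrix H = [[-8, 4, 0], [4, -8, -2], [0, -2, -6]].
Leading principal minors: -8, 48, -256.
Signs alternate −, +, − ⇒ H ≺ 0 ⇒ concave.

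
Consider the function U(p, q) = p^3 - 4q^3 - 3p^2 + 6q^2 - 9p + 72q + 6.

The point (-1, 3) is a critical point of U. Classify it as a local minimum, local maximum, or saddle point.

The mixed partial ∂²U/∂p∂q is 0, so the Hessian at any point is diag(U_pp, U_qq) = diag(6(p - 1), 12(-2q + 1)).
At (-1, 3): H = diag(-12, -60).
Both eigenvalues are negative, so H is negative definite: a local maximum.

local maximum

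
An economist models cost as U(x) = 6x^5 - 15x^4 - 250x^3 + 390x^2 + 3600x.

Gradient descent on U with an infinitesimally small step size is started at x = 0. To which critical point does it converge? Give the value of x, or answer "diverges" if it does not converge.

U'(x) = 30(x - 5)(x - 3)(x + 2)(x + 4), so U'(0) = 3600.
Gradient descent moves in the -U' direction, i.e. x is decreasing.
The nearest critical point in that direction is x = -2, where U'' = 2100 > 0 (a local minimum). The iterate converges there.

-2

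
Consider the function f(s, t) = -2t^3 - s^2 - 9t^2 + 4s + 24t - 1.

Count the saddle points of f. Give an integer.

1

f separates as a function of s plus a function of t, so ∇f=0 decouples.
∂f/∂s = -2(s - 2) = 0 at s ∈ {2}; ∂f/∂t = -6(t - 1)(t + 4) = 0 at t ∈ {-4, 1}.
The Hessian is diagonal: diag(f_ss, f_tt). Second derivatives: f_ss(2)=-2; f_tt(-4)=30, f_tt(1)=-30.
Saddle points occur where the two diagonal entries have opposite signs: (2, -4). Count: 1.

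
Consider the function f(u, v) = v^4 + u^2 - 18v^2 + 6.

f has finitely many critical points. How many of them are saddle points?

f separates as a function of u plus a function of v, so ∇f=0 decouples.
∂f/∂u = 2u = 0 at u ∈ {0}; ∂f/∂v = 4v(v - 3)(v + 3) = 0 at v ∈ {-3, 0, 3}.
The Hessian is diagonal: diag(f_uu, f_vv). Second derivatives: f_uu(0)=2; f_vv(-3)=72, f_vv(0)=-36, f_vv(3)=72.
Saddle points occur where the two diagonal entries have opposite signs: (0, 0). Count: 1.

1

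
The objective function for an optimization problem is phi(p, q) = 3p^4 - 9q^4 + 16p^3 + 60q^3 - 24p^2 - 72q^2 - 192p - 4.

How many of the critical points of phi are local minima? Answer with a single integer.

phi separates as a function of p plus a function of q, so ∇phi=0 decouples.
∂phi/∂p = 12(p - 2)(p + 2)(p + 4) = 0 at p ∈ {-4, -2, 2}; ∂phi/∂q = -36q(q - 4)(q - 1) = 0 at q ∈ {0, 1, 4}.
The Hessian is diagonal: diag(phi_pp, phi_qq). Second derivatives: phi_pp(-4)=144, phi_pp(-2)=-96, phi_pp(2)=288; phi_qq(0)=-144, phi_qq(1)=108, phi_qq(4)=-432.
Local minima occur where both diagonal entries positive: (-4, 1), (2, 1). Count: 2.

2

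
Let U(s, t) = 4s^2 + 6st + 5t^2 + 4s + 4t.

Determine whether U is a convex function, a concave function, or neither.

convex

U is quadratic, so its Hessian is the constant matrix H = [[8, 6], [6, 10]].
det(H) = 44, tr(H) = 18.
det(H) > 0 and tr(H) > 0, so H is positive definite everywhere: convex.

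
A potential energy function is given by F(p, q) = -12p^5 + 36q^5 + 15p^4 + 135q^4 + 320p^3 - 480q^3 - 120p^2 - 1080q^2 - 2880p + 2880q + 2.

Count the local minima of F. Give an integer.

F separates as a function of p plus a function of q, so ∇F=0 decouples.
∂F/∂p = -60(p - 4)(p - 2)(p + 2)(p + 3) = 0 at p ∈ {-3, -2, 2, 4}; ∂F/∂q = 180(q - 2)(q - 1)(q + 2)(q + 4) = 0 at q ∈ {-4, -2, 1, 2}.
The Hessian is diagonal: diag(F_pp, F_qq). Second derivatives: F_pp(-3)=2100, F_pp(-2)=-1440, F_pp(2)=2400, F_pp(4)=-5040; F_qq(-4)=-10800, F_qq(-2)=4320, F_qq(1)=-2700, F_qq(2)=4320.
Local minima occur where both diagonal entries positive: (-3, -2), (-3, 2), (2, -2), (2, 2). Count: 4.

4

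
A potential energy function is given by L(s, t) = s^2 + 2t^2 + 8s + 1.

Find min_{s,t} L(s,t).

L(s,t) separates as P(s) + Q(t) + 1, so its minimum is min P + min Q + 1.
P'(s) = 2s + 8 vanishes at s ∈ {-4}; Q'(t) = 4t vanishes at t ∈ {0}.
Local minima of P (where P''>0): P(-4)=-16. Local minima of Q: Q(0)=0.
So the global minimum of L is P(-4) + Q(0) + 1 = -16 + 0 + 1 = -15, attained at (-4, 0).

-15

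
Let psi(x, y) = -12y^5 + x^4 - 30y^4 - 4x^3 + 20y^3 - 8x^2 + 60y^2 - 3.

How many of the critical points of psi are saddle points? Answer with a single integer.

6

psi separates as a function of x plus a function of y, so ∇psi=0 decouples.
∂psi/∂x = 4x(x - 4)(x + 1) = 0 at x ∈ {-1, 0, 4}; ∂psi/∂y = -60y(y - 1)(y + 1)(y + 2) = 0 at y ∈ {-2, -1, 0, 1}.
The Hessian is diagonal: diag(psi_xx, psi_yy). Second derivatives: psi_xx(-1)=20, psi_xx(0)=-16, psi_xx(4)=80; psi_yy(-2)=360, psi_yy(-1)=-120, psi_yy(0)=120, psi_yy(1)=-360.
Saddle points occur where the two diagonal entries have opposite signs: (-1, -1), (-1, 1), (0, -2), (0, 0), (4, -1), (4, 1). Count: 6.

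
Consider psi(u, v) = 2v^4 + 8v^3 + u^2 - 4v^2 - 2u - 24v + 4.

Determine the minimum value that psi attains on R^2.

-15

psi(u,v) separates as P(u) + Q(v) + 4, so its minimum is min P + min Q + 4.
P'(u) = 2u - 2 vanishes at u ∈ {1}; Q'(v) = 8(v - 1)(v + 1)(v + 3) vanishes at v ∈ {-3, -1, 1}.
Local minima of P (where P''>0): P(1)=-1. Local minima of Q: Q(-3)=-18, Q(1)=-18.
So the global minimum of psi is P(1) + Q(-3) + 4 = -1 − 18 + 4 = -15, attained at (1, -3).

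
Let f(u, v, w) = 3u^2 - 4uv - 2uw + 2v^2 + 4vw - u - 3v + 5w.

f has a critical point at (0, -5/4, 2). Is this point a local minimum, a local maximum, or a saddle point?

The Hessian is constant: H = [[6, -4, -2], [-4, 4, 4], [-2, 4, 0]].
Leading principal minors: Δ₁ = 6, Δ₂ = 8, Δ₃ = -48.
The minors fit neither the all-positive nor the alternating-sign pattern, so H is indefinite: a saddle point.

saddle point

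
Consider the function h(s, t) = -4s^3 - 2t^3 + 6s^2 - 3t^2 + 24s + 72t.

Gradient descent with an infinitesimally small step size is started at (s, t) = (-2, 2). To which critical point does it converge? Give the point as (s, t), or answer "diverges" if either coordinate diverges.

(-1, -4)

h is separable, so gradient descent decouples: s follows -∂h/∂s, t follows -∂h/∂t.
∂h/∂s = -12(s - 2)(s + 1); at s=-2 this is -48, so s increases.
∂h/∂t = -6(t - 3)(t + 4); at t=2 this is 36, so t decreases.
s converges to its nearest critical value -1 (a local min of the s-part); t converges to -4. The iterate converges to (-1, -4).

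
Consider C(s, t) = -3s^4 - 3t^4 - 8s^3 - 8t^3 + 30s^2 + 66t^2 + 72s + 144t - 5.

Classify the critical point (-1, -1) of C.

local minimum

The mixed partial ∂²C/∂s∂t is 0, so the Hessian at any point is diag(C_ss, C_tt) = diag(12(-3s^2 - 4s + 5), 12(-3t^2 - 4t + 11)).
At (-1, -1): H = diag(72, 144).
Both eigenvalues are positive, so H is positive definite: a local minimum.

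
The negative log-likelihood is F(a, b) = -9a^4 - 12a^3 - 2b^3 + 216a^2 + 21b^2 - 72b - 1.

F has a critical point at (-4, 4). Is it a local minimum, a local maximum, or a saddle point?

The mixed partial ∂²F/∂a∂b is 0, so the Hessian at any point is diag(F_aa, F_bb) = diag(36(-3a^2 - 2a + 12), 6(-2b + 7)).
At (-4, 4): H = diag(-1008, -6).
Both eigenvalues are negative, so H is negative definite: a local maximum.

local maximum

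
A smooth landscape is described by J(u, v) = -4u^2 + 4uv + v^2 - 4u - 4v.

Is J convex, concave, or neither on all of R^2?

neither

J is quadratic, so its Hessian is the constant matrix H = [[-8, 4], [4, 2]].
det(H) = -32, tr(H) = -6.
det(H) < 0, so H is indefinite: neither convex nor concave.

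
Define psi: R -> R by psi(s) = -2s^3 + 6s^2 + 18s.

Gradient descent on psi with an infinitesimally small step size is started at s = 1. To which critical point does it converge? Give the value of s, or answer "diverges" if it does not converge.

psi'(s) = -6(s - 3)(s + 1), so psi'(1) = 24.
Gradient descent moves in the -psi' direction, i.e. s is decreasing.
The nearest critical point in that direction is s = -1, where psi'' = 24 > 0 (a local minimum). The iterate converges there.

-1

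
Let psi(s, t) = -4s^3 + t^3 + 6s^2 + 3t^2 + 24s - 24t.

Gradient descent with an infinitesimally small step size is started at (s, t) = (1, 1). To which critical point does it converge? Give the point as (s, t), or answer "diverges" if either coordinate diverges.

(-1, 2)

psi is separable, so gradient descent decouples: s follows -∂psi/∂s, t follows -∂psi/∂t.
∂psi/∂s = -12(s - 2)(s + 1); at s=1 this is 24, so s decreases.
∂psi/∂t = 3(t - 2)(t + 4); at t=1 this is -15, so t increases.
s converges to its nearest critical value -1 (a local min of the s-part); t converges to 2. The iterate converges to (-1, 2).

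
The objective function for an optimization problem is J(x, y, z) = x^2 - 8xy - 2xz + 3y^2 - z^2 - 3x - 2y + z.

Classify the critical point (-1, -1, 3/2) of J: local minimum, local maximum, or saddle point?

saddle point

The Hessian is constant: H = [[2, -8, -2], [-8, 6, 0], [-2, 0, -2]].
Leading principal minors: Δ₁ = 2, Δ₂ = -52, Δ₃ = 80.
The minors fit neither the all-positive nor the alternating-sign pattern, so H is indefinite: a saddle point.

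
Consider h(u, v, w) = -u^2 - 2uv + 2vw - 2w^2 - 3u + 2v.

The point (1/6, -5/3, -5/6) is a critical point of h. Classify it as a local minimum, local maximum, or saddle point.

saddle point

The Hessian is constant: H = [[-2, -2, 0], [-2, 0, 2], [0, 2, -4]].
Leading principal minors: Δ₁ = -2, Δ₂ = -4, Δ₃ = 24.
The minors fit neither the all-positive nor the alternating-sign pattern, so H is indefinite: a saddle point.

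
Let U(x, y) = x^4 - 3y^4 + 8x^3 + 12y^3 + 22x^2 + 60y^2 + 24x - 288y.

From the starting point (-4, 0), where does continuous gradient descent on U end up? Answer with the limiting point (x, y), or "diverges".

U is separable, so gradient descent decouples: x follows -∂U/∂x, y follows -∂U/∂y.
∂U/∂x = 4(x + 1)(x + 2)(x + 3); at x=-4 this is -24, so x increases.
∂U/∂y = -12(y - 4)(y - 2)(y + 3); at y=0 this is -288, so y increases.
x converges to its nearest critical value -3 (a local min of the x-part); y converges to 2. The iterate converges to (-3, 2).

(-3, 2)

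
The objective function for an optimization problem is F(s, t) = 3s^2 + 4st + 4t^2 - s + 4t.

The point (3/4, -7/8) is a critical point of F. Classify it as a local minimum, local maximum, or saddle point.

local minimum

The Hessian of F is constant: H = [[6, 4], [4, 8]].
det(H) = 6·8 − 4² = 32.
det(H) > 0 and tr(H) = 14 > 0, so H is positive definite and the point is a local minimum.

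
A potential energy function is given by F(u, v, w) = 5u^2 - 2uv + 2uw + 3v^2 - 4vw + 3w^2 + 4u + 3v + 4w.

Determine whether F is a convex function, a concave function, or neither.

F is quadratic, so its Hessian is the constant matrix H = [[10, -2, 2], [-2, 6, -4], [2, -4, 6]].
Leading principal minors: 10, 56, 184.
All positive ⇒ H ≻ 0 ⇒ convex.

convex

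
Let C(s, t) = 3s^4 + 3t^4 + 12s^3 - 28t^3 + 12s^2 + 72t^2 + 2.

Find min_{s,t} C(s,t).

C(s,t) separates as P(s) + Q(t) + 2, so its minimum is min P + min Q + 2.
P'(s) = 12s(s + 1)(s + 2) vanishes at s ∈ {-2, -1, 0}; Q'(t) = 12t(t - 4)(t - 3) vanishes at t ∈ {0, 3, 4}.
Local minima of P (where P''>0): P(-2)=0, P(0)=0. Local minima of Q: Q(0)=0, Q(4)=128.
So the global minimum of C is P(-2) + Q(0) + 2 = 0 + 0 + 2 = 2, attained at (-2, 0).

2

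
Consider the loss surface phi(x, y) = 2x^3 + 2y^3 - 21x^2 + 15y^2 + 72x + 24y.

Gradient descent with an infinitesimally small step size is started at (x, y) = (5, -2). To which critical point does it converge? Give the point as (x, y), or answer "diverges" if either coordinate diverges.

phi is separable, so gradient descent decouples: x follows -∂phi/∂x, y follows -∂phi/∂y.
∂phi/∂x = 6(x - 4)(x - 3); at x=5 this is 12, so x decreases.
∂phi/∂y = 6(y + 1)(y + 4); at y=-2 this is -12, so y increases.
x converges to its nearest critical value 4 (a local min of the x-part); y converges to -1. The iterate converges to (4, -1).

(4, -1)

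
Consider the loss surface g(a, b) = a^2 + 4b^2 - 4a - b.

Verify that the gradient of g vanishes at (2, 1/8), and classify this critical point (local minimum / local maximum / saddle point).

local minimum

∇g = (2a - 4, 8b - 1); substituting (2, 1/8) gives ∇g = (0, 0), so (2, 1/8) is indeed a critical point.
The Hessian of g is constant: H = [[2, 0], [0, 8]].
det(H) = 2·8 − 0² = 16.
det(H) > 0 and tr(H) = 10 > 0, so H is positive definite and the point is a local minimum.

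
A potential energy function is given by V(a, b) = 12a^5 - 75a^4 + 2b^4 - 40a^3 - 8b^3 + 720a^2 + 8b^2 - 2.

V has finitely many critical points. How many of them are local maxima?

V separates as a function of a plus a function of b, so ∇V=0 decouples.
∂V/∂a = 60a(a - 4)(a - 3)(a + 2) = 0 at a ∈ {-2, 0, 3, 4}; ∂V/∂b = 8b(b - 2)(b - 1) = 0 at b ∈ {0, 1, 2}.
The Hessian is diagonal: diag(V_aa, V_bb). Second derivatives: V_aa(-2)=-3600, V_aa(0)=1440, V_aa(3)=-900, V_aa(4)=1440; V_bb(0)=16, V_bb(1)=-8, V_bb(2)=16.
Local maxima occur where both diagonal entries negative: (-2, 1), (3, 1). Count: 2.

2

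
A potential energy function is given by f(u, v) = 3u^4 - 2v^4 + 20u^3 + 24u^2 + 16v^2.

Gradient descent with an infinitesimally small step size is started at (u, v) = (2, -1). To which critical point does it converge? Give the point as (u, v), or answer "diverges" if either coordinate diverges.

f is separable, so gradient descent decouples: u follows -∂f/∂u, v follows -∂f/∂v.
∂f/∂u = 12u(u + 1)(u + 4); at u=2 this is 432, so u decreases.
∂f/∂v = -8v(v - 2)(v + 2); at v=-1 this is -24, so v increases.
u converges to its nearest critical value 0 (a local min of the u-part); v converges to 0. The iterate converges to (0, 0).

(0, 0)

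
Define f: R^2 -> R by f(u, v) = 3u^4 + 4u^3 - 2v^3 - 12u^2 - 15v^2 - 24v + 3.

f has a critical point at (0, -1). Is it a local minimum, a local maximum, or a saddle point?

The mixed partial ∂²f/∂u∂v is 0, so the Hessian at any point is diag(f_uu, f_vv) = diag(12(3u^2 + 2u - 2), -6(2v + 5)).
At (0, -1): H = diag(-24, -18).
Both eigenvalues are negative, so H is negative definite: a local maximum.

local maximum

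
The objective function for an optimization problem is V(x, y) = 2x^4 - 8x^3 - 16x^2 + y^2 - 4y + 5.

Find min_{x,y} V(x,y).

-255

V(x,y) separates as P(x) + Q(y) + 5, so its minimum is min P + min Q + 5.
P'(x) = 8x(x - 4)(x + 1) vanishes at x ∈ {-1, 0, 4}; Q'(y) = 2y - 4 vanishes at y ∈ {2}.
Local minima of P (where P''>0): P(-1)=-6, P(4)=-256. Local minima of Q: Q(2)=-4.
So the global minimum of V is P(4) + Q(2) + 5 = -256 − 4 + 5 = -255, attained at (4, 2).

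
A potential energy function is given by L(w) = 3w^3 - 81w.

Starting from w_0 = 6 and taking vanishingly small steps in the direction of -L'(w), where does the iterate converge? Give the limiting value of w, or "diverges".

3

L'(w) = 9(w - 3)(w + 3), so L'(6) = 243.
Gradient descent moves in the -L' direction, i.e. w is decreasing.
The nearest critical point in that direction is w = 3, where L'' = 54 > 0 (a local minimum). The iterate converges there.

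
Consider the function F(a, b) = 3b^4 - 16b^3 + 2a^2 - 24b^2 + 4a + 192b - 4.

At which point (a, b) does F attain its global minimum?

(-1, -2)

F(a,b) separates as P(a) + Q(b) − 4, so its minimum is min P + min Q − 4.
P'(a) = 4a + 4 vanishes at a ∈ {-1}; Q'(b) = 12(b - 4)(b - 2)(b + 2) vanishes at b ∈ {-2, 2, 4}.
Local minima of P (where P''>0): P(-1)=-2. Local minima of Q: Q(-2)=-304, Q(4)=128.
So the global minimum of F is P(-1) + Q(-2) − 4 = -2 − 304 − 4 = -310, attained at (-1, -2).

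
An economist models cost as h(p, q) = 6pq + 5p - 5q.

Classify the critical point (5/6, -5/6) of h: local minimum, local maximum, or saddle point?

The Hessian of h is constant: H = [[0, 6], [6, 0]].
det(H) = 0·0 − 6² = -36.
Since det(H) < 0, H is indefinite and the critical point is a saddle point.

saddle point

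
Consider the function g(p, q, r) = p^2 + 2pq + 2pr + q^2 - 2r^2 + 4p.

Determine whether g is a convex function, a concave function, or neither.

g is quadratic, so its Hessian is the constant matrix H = [[2, 2, 2], [2, 2, 0], [2, 0, -4]].
Leading principal minors: 2, 0, -8.
Neither pattern holds ⇒ H is indefinite ⇒ neither convex nor concave.

neither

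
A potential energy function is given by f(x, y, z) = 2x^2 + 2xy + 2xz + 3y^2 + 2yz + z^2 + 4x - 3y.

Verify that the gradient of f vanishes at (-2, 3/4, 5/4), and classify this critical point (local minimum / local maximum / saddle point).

local minimum

∇f = (4x + 2y + 2z + 4, 2x + 6y + 2z - 3, 2x + 2y + 2z); substituting (-2, 3/4, 5/4) gives ∇f = (0, 0, 0), so (-2, 3/4, 5/4) is indeed a critical point.
The Hessian is constant: H = [[4, 2, 2], [2, 6, 2], [2, 2, 2]].
Leading principal minors: Δ₁ = 4, Δ₂ = 20, Δ₃ = 16.
All leading minors are positive, so H is positive definite: a local minimum.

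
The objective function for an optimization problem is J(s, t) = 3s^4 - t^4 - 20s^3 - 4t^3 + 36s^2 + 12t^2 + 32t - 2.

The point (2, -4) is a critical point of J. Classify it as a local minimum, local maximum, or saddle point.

The mixed partial ∂²J/∂s∂t is 0, so the Hessian at any point is diag(J_ss, J_tt) = diag(12(3s^2 - 10s + 6), 12(-t^2 - 2t + 2)).
At (2, -4): H = diag(-24, -72).
Both eigenvalues are negative, so H is negative definite: a local maximum.

local maximum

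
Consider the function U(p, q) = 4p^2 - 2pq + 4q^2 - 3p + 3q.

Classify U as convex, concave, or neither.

U is quadratic, so its Hessian is the constant matrix H = [[8, -2], [-2, 8]].
det(H) = 60, tr(H) = 16.
det(H) > 0 and tr(H) > 0, so H is positive definite everywhere: convex.

convex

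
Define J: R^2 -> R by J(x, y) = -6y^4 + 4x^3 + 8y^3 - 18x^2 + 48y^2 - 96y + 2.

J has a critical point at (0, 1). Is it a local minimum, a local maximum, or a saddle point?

saddle point

The mixed partial ∂²J/∂x∂y is 0, so the Hessian at any point is diag(J_xx, J_yy) = diag(12(2x - 3), 24(-3y^2 + 2y + 4)).
At (0, 1): H = diag(-36, 72).
The eigenvalues have opposite signs, so H is indefinite: a saddle point.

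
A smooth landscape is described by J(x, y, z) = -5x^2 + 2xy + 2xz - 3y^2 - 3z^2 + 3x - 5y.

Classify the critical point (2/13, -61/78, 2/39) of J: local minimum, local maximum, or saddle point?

The Hessian is constant: H = [[-10, 2, 2], [2, -6, 0], [2, 0, -6]].
Leading principal minors: Δ₁ = -10, Δ₂ = 56, Δ₃ = -312.
The minors alternate sign starting negative (−, +, −), so H is negative definite: a local maximum.

local maximum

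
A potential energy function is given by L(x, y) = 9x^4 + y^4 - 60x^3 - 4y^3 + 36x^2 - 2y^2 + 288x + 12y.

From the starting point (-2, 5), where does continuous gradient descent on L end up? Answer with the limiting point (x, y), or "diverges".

L is separable, so gradient descent decouples: x follows -∂L/∂x, y follows -∂L/∂y.
∂L/∂x = 36(x - 4)(x - 2)(x + 1); at x=-2 this is -864, so x increases.
∂L/∂y = 4(y - 3)(y - 1)(y + 1); at y=5 this is 192, so y decreases.
x converges to its nearest critical value -1 (a local min of the x-part); y converges to 3. The iterate converges to (-1, 3).

(-1, 3)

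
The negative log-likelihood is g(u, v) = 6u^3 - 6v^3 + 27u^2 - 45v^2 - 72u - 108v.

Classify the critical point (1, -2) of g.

saddle point

The mixed partial ∂²g/∂u∂v is 0, so the Hessian at any point is diag(g_uu, g_vv) = diag(18(2u + 3), -18(2v + 5)).
At (1, -2): H = diag(90, -18).
The eigenvalues have opposite signs, so H is indefinite: a saddle point.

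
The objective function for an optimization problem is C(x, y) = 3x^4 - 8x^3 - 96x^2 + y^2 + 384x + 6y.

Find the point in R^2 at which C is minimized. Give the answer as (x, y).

C(x,y) separates as P(x) + Q(y), so its minimum is min P + min Q.
P'(x) = 12(x - 4)(x - 2)(x + 4) vanishes at x ∈ {-4, 2, 4}; Q'(y) = 2y + 6 vanishes at y ∈ {-3}.
Local minima of P (where P''>0): P(-4)=-1792, P(4)=256. Local minima of Q: Q(-3)=-9.
So the global minimum of C is P(-4) + Q(-3) = -1792 − 9 = -1801, attained at (-4, -3).

(-4, -3)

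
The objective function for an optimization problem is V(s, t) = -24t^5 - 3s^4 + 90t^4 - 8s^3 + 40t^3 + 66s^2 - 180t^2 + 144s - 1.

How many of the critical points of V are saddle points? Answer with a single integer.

V separates as a function of s plus a function of t, so ∇V=0 decouples.
∂V/∂s = -12(s - 3)(s + 1)(s + 4) = 0 at s ∈ {-4, -1, 3}; ∂V/∂t = -120t(t - 3)(t - 1)(t + 1) = 0 at t ∈ {-1, 0, 1, 3}.
The Hessian is diagonal: diag(V_ss, V_tt). Second derivatives: V_ss(-4)=-252, V_ss(-1)=144, V_ss(3)=-336; V_tt(-1)=960, V_tt(0)=-360, V_tt(1)=480, V_tt(3)=-2880.
Saddle points occur where the two diagonal entries have opposite signs: (-4, -1), (-4, 1), (-1, 0), (-1, 3), (3, -1), (3, 1). Count: 6.

6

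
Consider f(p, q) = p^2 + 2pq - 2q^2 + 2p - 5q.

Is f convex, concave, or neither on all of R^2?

neither

f is quadratic, so its Hessian is the constant matrix H = [[2, 2], [2, -4]].
det(H) = -12, tr(H) = -2.
det(H) < 0, so H is indefinite: neither convex nor concave.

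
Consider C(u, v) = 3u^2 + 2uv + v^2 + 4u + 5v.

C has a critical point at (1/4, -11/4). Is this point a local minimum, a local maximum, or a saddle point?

The Hessian of C is constant: H = [[6, 2], [2, 2]].
det(H) = 6·2 − 2² = 8.
det(H) > 0 and tr(H) = 8 > 0, so H is positive definite and the point is a local minimum.

local minimum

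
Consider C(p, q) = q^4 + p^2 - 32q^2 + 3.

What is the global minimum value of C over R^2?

-253

C(p,q) separates as A(p) + B(q) + 3, so its minimum is min A + min B + 3.
A'(p) = 2p vanishes at p ∈ {0}; B'(q) = 4q(q - 4)(q + 4) vanishes at q ∈ {-4, 0, 4}.
Local minima of A (where A''>0): A(0)=0. Local minima of B: B(-4)=-256, B(4)=-256.
So the global minimum of C is A(0) + B(-4) + 3 = 0 − 256 + 3 = -253, attained at (0, -4).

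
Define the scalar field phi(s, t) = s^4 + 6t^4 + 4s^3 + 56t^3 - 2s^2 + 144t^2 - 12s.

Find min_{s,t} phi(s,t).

phi(s,t) separates as P(s) + Q(t), so its minimum is min P + min Q.
P'(s) = 4(s - 1)(s + 1)(s + 3) vanishes at s ∈ {-3, -1, 1}; Q'(t) = 24t(t + 3)(t + 4) vanishes at t ∈ {-4, -3, 0}.
Local minima of P (where P''>0): P(-3)=-9, P(1)=-9. Local minima of Q: Q(-4)=256, Q(0)=0.
So the global minimum of phi is P(-3) + Q(0) = -9 + 0 = -9, attained at (-3, 0).

-9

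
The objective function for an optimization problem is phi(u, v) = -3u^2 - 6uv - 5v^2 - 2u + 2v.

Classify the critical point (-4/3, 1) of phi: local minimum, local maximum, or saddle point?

The Hessian of phi is constant: H = [[-6, -6], [-6, -10]].
det(H) = (-6)·(-10) − (-6)² = 24.
det(H) > 0 and tr(H) = -16 < 0, so H is negative definite and the point is a local maximum.

local maximum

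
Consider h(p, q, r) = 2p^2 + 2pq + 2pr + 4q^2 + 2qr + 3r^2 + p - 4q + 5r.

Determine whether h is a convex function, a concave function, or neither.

h is quadratic, so its Hessian is the constant matrix H = [[4, 2, 2], [2, 8, 2], [2, 2, 6]].
Leading principal minors: 4, 28, 136.
All positive ⇒ H ≻ 0 ⇒ convex.

convex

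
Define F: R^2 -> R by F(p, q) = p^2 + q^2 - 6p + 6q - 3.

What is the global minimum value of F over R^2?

-21

F(p,q) separates as A(p) + B(q) − 3, so its minimum is min A + min B − 3.
A'(p) = 2p - 6 vanishes at p ∈ {3}; B'(q) = 2q + 6 vanishes at q ∈ {-3}.
Local minima of A (where A''>0): A(3)=-9. Local minima of B: B(-3)=-9.
So the global minimum of F is A(3) + B(-3) − 3 = -9 − 9 − 3 = -21, attained at (3, -3).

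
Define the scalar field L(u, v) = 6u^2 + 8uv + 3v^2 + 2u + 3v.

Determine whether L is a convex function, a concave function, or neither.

convex

L is quadratic, so its Hessian is the constant matrix H = [[12, 8], [8, 6]].
det(H) = 8, tr(H) = 18.
det(H) > 0 and tr(H) > 0, so H is positive definite everywhere: convex.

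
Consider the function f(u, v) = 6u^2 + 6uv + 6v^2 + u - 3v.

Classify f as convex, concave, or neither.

f is quadratic, so its Hessian is the constant matrix H = [[12, 6], [6, 12]].
det(H) = 108, tr(H) = 24.
det(H) > 0 and tr(H) > 0, so H is positive definite everywhere: convex.

convex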